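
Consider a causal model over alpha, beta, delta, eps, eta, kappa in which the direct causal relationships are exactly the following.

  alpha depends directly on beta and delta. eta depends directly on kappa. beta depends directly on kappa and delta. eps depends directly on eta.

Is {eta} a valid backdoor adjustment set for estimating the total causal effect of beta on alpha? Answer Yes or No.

Backdoor paths from beta to alpha (paths whose first edge points into beta):
  P1: beta <- delta -> alpha
Condition 1 (no descendant of beta in the set): holds — descendants of beta are {alpha}; none are in {eta}.
Condition 2 (every backdoor path blocked by {eta}):
  P1: open — no interior node is in the conditioning set.
{eta} does not satisfy the backdoor criterion.

No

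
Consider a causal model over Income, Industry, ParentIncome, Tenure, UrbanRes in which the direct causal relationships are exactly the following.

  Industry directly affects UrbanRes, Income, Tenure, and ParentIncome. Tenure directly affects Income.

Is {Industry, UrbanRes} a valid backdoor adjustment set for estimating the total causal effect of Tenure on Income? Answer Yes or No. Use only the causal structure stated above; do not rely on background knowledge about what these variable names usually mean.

Yes

Backdoor paths from Tenure to Income (paths whose first edge points into Tenure):
  P1: Tenure <- Industry -> Income
Condition 1 (no descendant of Tenure in the set): holds — descendants of Tenure are {Income}; none are in {Industry, UrbanRes}.
Condition 2 (every backdoor path blocked by {Industry, UrbanRes}):
  P1: blocked at fork node Industry ∈ conditioning set.
{Industry, UrbanRes} satisfies the backdoor criterion.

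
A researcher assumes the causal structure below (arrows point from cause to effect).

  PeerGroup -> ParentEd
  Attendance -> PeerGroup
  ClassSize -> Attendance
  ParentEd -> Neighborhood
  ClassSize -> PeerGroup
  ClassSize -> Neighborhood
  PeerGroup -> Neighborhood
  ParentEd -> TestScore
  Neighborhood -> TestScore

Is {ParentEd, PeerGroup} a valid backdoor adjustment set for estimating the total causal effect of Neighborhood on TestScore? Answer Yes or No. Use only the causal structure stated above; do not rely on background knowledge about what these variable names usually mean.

Backdoor paths from Neighborhood to TestScore (paths whose first edge points into Neighborhood):
  P1: Neighborhood <- ClassSize -> Attendance -> PeerGroup -> ParentEd -> TestScore
  P2: Neighborhood <- ClassSize -> PeerGroup -> ParentEd -> TestScore
  P3: Neighborhood <- PeerGroup -> ParentEd -> TestScore
  P4: Neighborhood <- ParentEd -> TestScore
Condition 1 (no descendant of Neighborhood in the set): holds — descendants of Neighborhood are {TestScore}; none are in {ParentEd, PeerGroup}.
Condition 2 (every backdoor path blocked by {ParentEd, PeerGroup}):
  P1: blocked at chain node PeerGroup ∈ conditioning set.
  P2: blocked at chain node PeerGroup ∈ conditioning set.
  P3: blocked at fork node PeerGroup ∈ conditioning set.
  P4: blocked at fork node ParentEd ∈ conditioning set.
{ParentEd, PeerGroup} satisfies the backdoor criterion.

Yes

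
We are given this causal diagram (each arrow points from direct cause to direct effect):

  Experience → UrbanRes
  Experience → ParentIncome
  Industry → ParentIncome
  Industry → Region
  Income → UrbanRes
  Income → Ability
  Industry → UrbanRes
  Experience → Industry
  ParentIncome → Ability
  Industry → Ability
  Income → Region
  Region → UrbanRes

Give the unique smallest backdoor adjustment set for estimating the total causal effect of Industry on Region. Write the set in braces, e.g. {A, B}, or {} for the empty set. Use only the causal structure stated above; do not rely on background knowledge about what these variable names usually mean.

Variables eligible for adjustment (non-descendants of Industry, excluding Industry and Region): {Experience, Income}.
Backdoor paths from Industry to Region:
  P1: Industry <- Experience -> UrbanRes <- Income -> Region
  P2: Industry <- Experience -> UrbanRes <- Region
  P3: Industry <- Experience -> ParentIncome -> Ability <- Income -> Region
  P4: Industry <- Experience -> ParentIncome -> Ability <- Income -> UrbanRes <- Region
Each backdoor path contains an unconditioned collider, so every path is already blocked with the empty conditioning set:
  P1: blocked at collider UrbanRes (neither it nor any descendant is in the conditioning set).
  P2: blocked at collider UrbanRes (neither it nor any descendant is in the conditioning set).
  P3: blocked at collider Ability (neither it nor any descendant is in the conditioning set).
  P4: blocked at collider Ability (neither it nor any descendant is in the conditioning set).
The empty set is therefore the unique smallest valid set.

{}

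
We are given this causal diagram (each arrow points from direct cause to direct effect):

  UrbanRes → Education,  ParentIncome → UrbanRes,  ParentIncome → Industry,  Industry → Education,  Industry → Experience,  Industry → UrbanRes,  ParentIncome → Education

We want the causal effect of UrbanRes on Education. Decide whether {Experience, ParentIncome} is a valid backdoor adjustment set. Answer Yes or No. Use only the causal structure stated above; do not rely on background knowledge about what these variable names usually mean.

No

Backdoor paths from UrbanRes to Education (paths whose first edge points into UrbanRes):
  P1: UrbanRes <- ParentIncome -> Industry -> Education
  P2: UrbanRes <- ParentIncome -> Education
  P3: UrbanRes <- Industry <- ParentIncome -> Education
  P4: UrbanRes <- Industry -> Education
Condition 1 (no descendant of UrbanRes in the set): holds — descendants of UrbanRes are {Education}; none are in {Experience, ParentIncome}.
Condition 2 (every backdoor path blocked by {Experience, ParentIncome}):
  P1: blocked at fork node ParentIncome ∈ conditioning set.
  P2: blocked at fork node ParentIncome ∈ conditioning set.
  P3: blocked at fork node ParentIncome ∈ conditioning set.
  P4: open — no interior node is in the conditioning set.
{Experience, ParentIncome} does not satisfy the backdoor criterion.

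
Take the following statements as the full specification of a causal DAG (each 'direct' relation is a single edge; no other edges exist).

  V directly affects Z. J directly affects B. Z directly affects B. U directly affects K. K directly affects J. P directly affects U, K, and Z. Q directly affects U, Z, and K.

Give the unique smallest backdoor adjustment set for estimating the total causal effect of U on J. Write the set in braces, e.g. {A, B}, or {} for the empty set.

{P, Q}

Variables eligible for adjustment (non-descendants of U, excluding U and J): {P, Q, V, Z}.
Backdoor paths from U to J:
  P1: U <- P -> K <- Q -> Z -> B <- J
  P2: U <- P -> K -> J
  P3: U <- P -> Z <- Q -> K -> J
  P4: U <- P -> Z -> B <- J
  P5: U <- Q -> K <- P -> Z -> B <- J
  P6: U <- Q -> K -> J
  P7: U <- Q -> Z <- P -> K -> J
  P8: U <- Q -> Z -> B <- J
The empty set is not sufficient: P2 (U <- P -> K -> J) has no collider blocking it and no conditioned non-collider, so it is open.
Try {P, Q}:
  P1: blocked at fork node P ∈ conditioning set.
  P2: blocked at fork node P ∈ conditioning set.
  P3: blocked at fork node P ∈ conditioning set.
  P4: blocked at fork node P ∈ conditioning set.
  P5: blocked at fork node Q ∈ conditioning set.
  P6: blocked at fork node Q ∈ conditioning set.
  P7: blocked at fork node Q ∈ conditioning set.
  P8: blocked at fork node Q ∈ conditioning set.
{P, Q} contains no descendant of U and blocks every backdoor path.
Every element of {P, Q} is needed (dropping P leaves P2 open; dropping Q leaves P6 open), so no proper subset is valid.
Among all size-2 subsets of the eligible variables, only {P, Q} blocks every backdoor path, so it is the unique smallest valid adjustment set.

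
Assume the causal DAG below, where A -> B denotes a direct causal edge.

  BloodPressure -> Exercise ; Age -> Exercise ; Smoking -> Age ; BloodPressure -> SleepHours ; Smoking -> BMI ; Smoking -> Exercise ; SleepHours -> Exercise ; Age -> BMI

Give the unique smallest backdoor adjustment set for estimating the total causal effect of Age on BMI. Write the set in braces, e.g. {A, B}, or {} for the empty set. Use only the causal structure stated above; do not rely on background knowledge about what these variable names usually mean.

{Smoking}

Variables eligible for adjustment (non-descendants of Age, excluding Age and BMI): {BloodPressure, SleepHours, Smoking}.
Backdoor paths from Age to BMI:
  P1: Age <- Smoking -> BMI
The empty set is not sufficient: P1 (Age <- Smoking -> BMI) has no collider blocking it and no conditioned non-collider, so it is open.
Try {Smoking}:
  P1: blocked at fork node Smoking ∈ conditioning set.
{Smoking} contains no descendant of Age and blocks every backdoor path.
No other singleton works — e.g. {BloodPressure} leaves P1 open — so {Smoking} is the unique smallest valid adjustment set.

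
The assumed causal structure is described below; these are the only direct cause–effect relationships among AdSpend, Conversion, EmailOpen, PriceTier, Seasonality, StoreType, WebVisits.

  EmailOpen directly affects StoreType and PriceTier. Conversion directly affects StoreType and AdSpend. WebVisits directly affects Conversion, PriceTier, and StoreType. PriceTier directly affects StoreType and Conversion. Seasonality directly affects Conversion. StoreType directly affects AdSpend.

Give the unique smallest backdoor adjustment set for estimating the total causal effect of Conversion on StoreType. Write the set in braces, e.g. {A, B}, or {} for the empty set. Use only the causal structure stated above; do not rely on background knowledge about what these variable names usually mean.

{PriceTier, WebVisits}

Variables eligible for adjustment (non-descendants of Conversion, excluding Conversion and StoreType): {EmailOpen, PriceTier, Seasonality, WebVisits}.
Backdoor paths from Conversion to StoreType:
  P1: Conversion <- WebVisits -> PriceTier <- EmailOpen -> StoreType
  P2: Conversion <- WebVisits -> PriceTier -> StoreType
  P3: Conversion <- WebVisits -> StoreType
  P4: Conversion <- PriceTier <- EmailOpen -> StoreType
  P5: Conversion <- PriceTier <- WebVisits -> StoreType
  P6: Conversion <- PriceTier -> StoreType
The empty set is not sufficient: P2 (Conversion <- WebVisits -> PriceTier -> StoreType) has no collider blocking it and no conditioned non-collider, so it is open.
Try {PriceTier, WebVisits}:
  P1: blocked at fork node WebVisits ∈ conditioning set.
  P2: blocked at fork node WebVisits ∈ conditioning set.
  P3: blocked at fork node WebVisits ∈ conditioning set.
  P4: blocked at chain node PriceTier ∈ conditioning set.
  P5: blocked at chain node PriceTier ∈ conditioning set.
  P6: blocked at fork node PriceTier ∈ conditioning set.
{PriceTier, WebVisits} contains no descendant of Conversion and blocks every backdoor path.
Every element of {PriceTier, WebVisits} is needed (dropping PriceTier leaves P4 open; dropping WebVisits leaves P1 open), so no proper subset is valid.
Among all size-2 subsets of the eligible variables, only {PriceTier, WebVisits} blocks every backdoor path, so it is the unique smallest valid adjustment set.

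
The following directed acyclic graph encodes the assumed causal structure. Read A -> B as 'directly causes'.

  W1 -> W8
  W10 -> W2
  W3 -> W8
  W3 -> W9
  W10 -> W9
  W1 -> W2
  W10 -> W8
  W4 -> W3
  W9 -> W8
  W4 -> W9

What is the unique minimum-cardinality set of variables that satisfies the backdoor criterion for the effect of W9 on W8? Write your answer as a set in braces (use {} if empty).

{W10, W3}

Variables eligible for adjustment (non-descendants of W9, excluding W9 and W8): {W1, W10, W2, W3, W4}.
Backdoor paths from W9 to W8:
  P1: W9 <- W4 -> W3 -> W8
  P2: W9 <- W3 -> W8
  P3: W9 <- W10 -> W2 <- W1 -> W8
  P4: W9 <- W10 -> W8
The empty set is not sufficient: P1 (W9 <- W4 -> W3 -> W8) has no collider blocking it and no conditioned non-collider, so it is open.
Try {W10, W3}:
  P1: blocked at chain node W3 ∈ conditioning set.
  P2: blocked at fork node W3 ∈ conditioning set.
  P3: blocked at fork node W10 ∈ conditioning set.
  P4: blocked at fork node W10 ∈ conditioning set.
{W10, W3} contains no descendant of W9 and blocks every backdoor path.
Every element of {W10, W3} is needed (dropping W10 leaves P4 open; dropping W3 leaves P1 open), so no proper subset is valid.
Among all size-2 subsets of the eligible variables, only {W10, W3} blocks every backdoor path, so it is the unique smallest valid adjustment set.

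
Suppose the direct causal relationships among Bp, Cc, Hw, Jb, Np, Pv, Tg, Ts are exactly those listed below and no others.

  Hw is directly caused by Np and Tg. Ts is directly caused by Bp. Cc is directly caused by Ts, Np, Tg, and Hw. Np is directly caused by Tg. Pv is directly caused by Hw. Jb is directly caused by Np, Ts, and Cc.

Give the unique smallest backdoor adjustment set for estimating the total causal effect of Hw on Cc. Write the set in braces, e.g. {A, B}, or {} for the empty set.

Variables eligible for adjustment (non-descendants of Hw, excluding Hw and Cc): {Bp, Np, Tg, Ts}.
Backdoor paths from Hw to Cc:
  P1: Hw <- Tg -> Np -> Cc
  P2: Hw <- Tg -> Np -> Jb <- Ts -> Cc
  P3: Hw <- Tg -> Np -> Jb <- Cc
  P4: Hw <- Tg -> Cc
  P5: Hw <- Np <- Tg -> Cc
  P6: Hw <- Np -> Cc
  P7: Hw <- Np -> Jb <- Ts -> Cc
  P8: Hw <- Np -> Jb <- Cc
The empty set is not sufficient: P1 (Hw <- Tg -> Np -> Cc) has no collider blocking it and no conditioned non-collider, so it is open.
Try {Np, Tg}:
  P1: blocked at fork node Tg ∈ conditioning set.
  P2: blocked at fork node Tg ∈ conditioning set.
  P3: blocked at fork node Tg ∈ conditioning set.
  P4: blocked at fork node Tg ∈ conditioning set.
  P5: blocked at chain node Np ∈ conditioning set.
  P6: blocked at fork node Np ∈ conditioning set.
  P7: blocked at fork node Np ∈ conditioning set.
  P8: blocked at fork node Np ∈ conditioning set.
{Np, Tg} contains no descendant of Hw and blocks every backdoor path.
Every element of {Np, Tg} is needed (dropping Np leaves P6 open; dropping Tg leaves P4 open), so no proper subset is valid.
Among all size-2 subsets of the eligible variables, only {Np, Tg} blocks every backdoor path, so it is the unique smallest valid adjustment set.

{Np, Tg}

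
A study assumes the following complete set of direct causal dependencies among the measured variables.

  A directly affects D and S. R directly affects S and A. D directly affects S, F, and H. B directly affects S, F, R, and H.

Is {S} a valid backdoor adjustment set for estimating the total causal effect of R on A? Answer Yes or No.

No

Backdoor paths from R to A (paths whose first edge points into R):
  P1: R <- B -> F <- D <- A
  P2: R <- B -> F <- D -> S <- A
  P3: R <- B -> S <- A
  P4: R <- B -> S <- D <- A
  P5: R <- B -> H <- D <- A
  P6: R <- B -> H <- D -> S <- A
Condition 1 (no descendant of R in the set): FAILS — S is a descendant of R.
Condition 2 (every backdoor path blocked by {S}):
  P1: blocked at collider F (neither it nor any descendant is in the conditioning set).
  P2: blocked at collider F (neither it nor any descendant is in the conditioning set).
  P3: open — collider(s) S are conditioned on (or have a conditioned descendant) and no non-collider on the path is in the set.
  P4: open — collider(s) S are conditioned on (or have a conditioned descendant) and no non-collider on the path is in the set.
  P5: blocked at collider H (neither it nor any descendant is in the conditioning set).
  P6: blocked at collider H (neither it nor any descendant is in the conditioning set).
{S} does not satisfy the backdoor criterion.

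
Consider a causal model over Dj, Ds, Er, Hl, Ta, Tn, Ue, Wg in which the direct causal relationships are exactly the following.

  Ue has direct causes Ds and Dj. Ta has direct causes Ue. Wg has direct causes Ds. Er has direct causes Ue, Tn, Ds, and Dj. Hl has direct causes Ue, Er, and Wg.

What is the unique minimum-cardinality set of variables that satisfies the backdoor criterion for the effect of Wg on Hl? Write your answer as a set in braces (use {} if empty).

{Ds}

Variables eligible for adjustment (non-descendants of Wg, excluding Wg and Hl): {Dj, Ds, Er, Ta, Tn, Ue}.
Backdoor paths from Wg to Hl:
  P1: Wg <- Ds -> Ue <- Dj -> Er -> Hl
  P2: Wg <- Ds -> Ue -> Er -> Hl
  P3: Wg <- Ds -> Ue -> Hl
  P4: Wg <- Ds -> Er <- Dj -> Ue -> Hl
  P5: Wg <- Ds -> Er <- Ue -> Hl
  P6: Wg <- Ds -> Er -> Hl
The empty set is not sufficient: P2 (Wg <- Ds -> Ue -> Er -> Hl) has no collider blocking it and no conditioned non-collider, so it is open.
Try {Ds}:
  P1: blocked at fork node Ds ∈ conditioning set.
  P2: blocked at fork node Ds ∈ conditioning set.
  P3: blocked at fork node Ds ∈ conditioning set.
  P4: blocked at fork node Ds ∈ conditioning set.
  P5: blocked at fork node Ds ∈ conditioning set.
  P6: blocked at fork node Ds ∈ conditioning set.
{Ds} contains no descendant of Wg and blocks every backdoor path.
No other singleton works — e.g. {Tn} leaves P2 open — so {Ds} is the unique smallest valid adjustment set.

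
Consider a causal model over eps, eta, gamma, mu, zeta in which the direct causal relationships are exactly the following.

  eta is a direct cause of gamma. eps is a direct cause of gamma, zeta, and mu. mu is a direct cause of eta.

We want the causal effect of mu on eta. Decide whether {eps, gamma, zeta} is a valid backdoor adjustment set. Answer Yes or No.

Backdoor paths from mu to eta (paths whose first edge points into mu):
  P1: mu <- eps -> gamma <- eta
Condition 1 (no descendant of mu in the set): FAILS — gamma is a descendant of mu.
Condition 2 (every backdoor path blocked by {eps, gamma, zeta}):
  P1: blocked at fork node eps ∈ conditioning set.
{eps, gamma, zeta} does not satisfy the backdoor criterion.

No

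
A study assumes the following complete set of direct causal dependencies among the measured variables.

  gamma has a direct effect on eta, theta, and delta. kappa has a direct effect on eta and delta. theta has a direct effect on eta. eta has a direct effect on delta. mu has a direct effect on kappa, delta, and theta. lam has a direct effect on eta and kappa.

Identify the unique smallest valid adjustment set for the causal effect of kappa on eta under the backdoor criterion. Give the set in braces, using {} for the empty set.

Variables eligible for adjustment (non-descendants of kappa, excluding kappa and eta): {gamma, lam, mu, theta}.
Backdoor paths from kappa to eta:
  P1: kappa <- lam -> eta
  P2: kappa <- mu -> theta <- gamma -> eta
  P3: kappa <- mu -> theta <- gamma -> delta <- eta
  P4: kappa <- mu -> theta -> eta
  P5: kappa <- mu -> delta <- gamma -> theta -> eta
  P6: kappa <- mu -> delta <- gamma -> eta
  P7: kappa <- mu -> delta <- eta
The empty set is not sufficient: P1 (kappa <- lam -> eta) has no collider blocking it and no conditioned non-collider, so it is open.
Try {lam, mu}:
  P1: blocked at fork node lam ∈ conditioning set.
  P2: blocked at fork node mu ∈ conditioning set.
  P3: blocked at fork node mu ∈ conditioning set.
  P4: blocked at fork node mu ∈ conditioning set.
  P5: blocked at fork node mu ∈ conditioning set.
  P6: blocked at fork node mu ∈ conditioning set.
  P7: blocked at fork node mu ∈ conditioning set.
{lam, mu} contains no descendant of kappa and blocks every backdoor path.
Every element of {lam, mu} is needed (dropping lam leaves P1 open; dropping mu leaves P4 open), so no proper subset is valid.
Among all size-2 subsets of the eligible variables, only {lam, mu} blocks every backdoor path, so it is the unique smallest valid adjustment set.

{lam, mu}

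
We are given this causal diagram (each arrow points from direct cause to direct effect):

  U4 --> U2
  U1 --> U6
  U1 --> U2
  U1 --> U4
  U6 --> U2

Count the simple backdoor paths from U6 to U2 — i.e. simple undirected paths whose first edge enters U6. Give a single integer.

2

A backdoor path from U6 to U2 is any simple undirected path whose first edge points into U6 (i.e. leaves U6 via a parent).
Parents of U6: {U1}.
Enumerating:
  P1: U6 <- U1 -> U4 -> U2
  P2: U6 <- U1 -> U2
That exhausts the simple backdoor paths. Count: 2.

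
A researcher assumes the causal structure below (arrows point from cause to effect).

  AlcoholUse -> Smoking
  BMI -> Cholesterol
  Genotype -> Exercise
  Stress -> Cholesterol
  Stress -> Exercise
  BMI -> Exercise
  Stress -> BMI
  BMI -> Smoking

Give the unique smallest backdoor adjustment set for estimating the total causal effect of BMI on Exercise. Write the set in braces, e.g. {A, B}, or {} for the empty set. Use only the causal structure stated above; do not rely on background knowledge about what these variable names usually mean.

Variables eligible for adjustment (non-descendants of BMI, excluding BMI and Exercise): {AlcoholUse, Genotype, Stress}.
Backdoor paths from BMI to Exercise:
  P1: BMI <- Stress -> Exercise
The empty set is not sufficient: P1 (BMI <- Stress -> Exercise) has no collider blocking it and no conditioned non-collider, so it is open.
Try {Stress}:
  P1: blocked at fork node Stress ∈ conditioning set.
{Stress} contains no descendant of BMI and blocks every backdoor path.
No other singleton works — e.g. {Genotype} leaves P1 open — so {Stress} is the unique smallest valid adjustment set.

{Stress}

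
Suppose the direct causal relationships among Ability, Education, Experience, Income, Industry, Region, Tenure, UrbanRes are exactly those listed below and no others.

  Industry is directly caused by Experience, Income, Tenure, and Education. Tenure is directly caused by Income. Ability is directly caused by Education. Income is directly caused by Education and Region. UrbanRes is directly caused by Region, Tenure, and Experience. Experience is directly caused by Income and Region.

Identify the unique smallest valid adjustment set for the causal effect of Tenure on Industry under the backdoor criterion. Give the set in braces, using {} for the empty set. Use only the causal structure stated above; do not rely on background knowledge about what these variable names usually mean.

{Income}

Variables eligible for adjustment (non-descendants of Tenure, excluding Tenure and Industry): {Ability, Education, Experience, Income, Region}.
Backdoor paths from Tenure to Industry:
  P1: Tenure <- Income <- Region -> Experience -> Industry
  P2: Tenure <- Income <- Region -> UrbanRes <- Experience -> Industry
  P3: Tenure <- Income <- Education -> Industry
  P4: Tenure <- Income -> Experience -> Industry
  P5: Tenure <- Income -> Industry
The empty set is not sufficient: P1 (Tenure <- Income <- Region -> Experience -> Industry) has no collider blocking it and no conditioned non-collider, so it is open.
Try {Income}:
  P1: blocked at chain node Income ∈ conditioning set.
  P2: blocked at chain node Income ∈ conditioning set.
  P3: blocked at chain node Income ∈ conditioning set.
  P4: blocked at fork node Income ∈ conditioning set.
  P5: blocked at fork node Income ∈ conditioning set.
{Income} contains no descendant of Tenure and blocks every backdoor path.
No other singleton works — e.g. {Region} leaves P3 open — so {Income} is the unique smallest valid adjustment set.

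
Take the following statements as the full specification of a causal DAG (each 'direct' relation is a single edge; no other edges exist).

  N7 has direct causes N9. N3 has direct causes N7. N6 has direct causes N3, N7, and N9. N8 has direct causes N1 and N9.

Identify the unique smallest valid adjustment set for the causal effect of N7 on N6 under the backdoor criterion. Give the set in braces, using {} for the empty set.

{N9}

Variables eligible for adjustment (non-descendants of N7, excluding N7 and N6): {N1, N8, N9}.
Backdoor paths from N7 to N6:
  P1: N7 <- N9 -> N6
The empty set is not sufficient: P1 (N7 <- N9 -> N6) has no collider blocking it and no conditioned non-collider, so it is open.
Try {N9}:
  P1: blocked at fork node N9 ∈ conditioning set.
{N9} contains no descendant of N7 and blocks every backdoor path.
No other singleton works — e.g. {N1} leaves P1 open — so {N9} is the unique smallest valid adjustment set.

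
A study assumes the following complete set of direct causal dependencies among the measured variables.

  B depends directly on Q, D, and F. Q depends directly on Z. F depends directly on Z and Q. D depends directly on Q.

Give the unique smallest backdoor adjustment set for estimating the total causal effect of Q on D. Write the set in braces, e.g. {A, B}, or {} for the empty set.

{}

Variables eligible for adjustment (non-descendants of Q, excluding Q and D): {Z}.
Backdoor paths from Q to D:
  P1: Q <- Z -> F -> B <- D
Each backdoor path contains an unconditioned collider, so every path is already blocked with the empty conditioning set:
  P1: blocked at collider B (neither it nor any descendant is in the conditioning set).
The empty set is therefore the unique smallest valid set.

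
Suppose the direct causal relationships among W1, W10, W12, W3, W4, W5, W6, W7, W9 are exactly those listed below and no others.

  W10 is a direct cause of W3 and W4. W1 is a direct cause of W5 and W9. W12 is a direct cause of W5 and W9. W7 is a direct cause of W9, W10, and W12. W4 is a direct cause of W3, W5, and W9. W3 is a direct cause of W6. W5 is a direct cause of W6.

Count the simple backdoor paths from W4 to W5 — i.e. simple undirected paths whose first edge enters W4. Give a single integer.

A backdoor path from W4 to W5 is any simple undirected path whose first edge points into W4 (i.e. leaves W4 via a parent).
Parents of W4: {W10}.
Enumerating:
  P1: W4 <- W10 <- W7 -> W12 -> W5
  P2: W4 <- W10 <- W7 -> W12 -> W9 <- W1 -> W5
  P3: W4 <- W10 <- W7 -> W9 <- W12 -> W5
  P4: W4 <- W10 <- W7 -> W9 <- W1 -> W5
  P5: W4 <- W10 -> W3 -> W6 <- W5
That exhausts the simple backdoor paths. Count: 5.

5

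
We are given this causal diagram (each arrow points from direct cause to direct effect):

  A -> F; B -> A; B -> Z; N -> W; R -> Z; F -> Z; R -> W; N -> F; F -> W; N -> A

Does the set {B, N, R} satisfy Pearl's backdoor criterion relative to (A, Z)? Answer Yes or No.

Yes

Backdoor paths from A to Z (paths whose first edge points into A):
  P1: A <- B -> Z
  P2: A <- N -> F -> Z
  P3: A <- N -> F -> W <- R -> Z
  P4: A <- N -> W <- R -> Z
  P5: A <- N -> W <- F -> Z
Condition 1 (no descendant of A in the set): holds — descendants of A are {F, W, Z}; none are in {B, N, R}.
Condition 2 (every backdoor path blocked by {B, N, R}):
  P1: blocked at fork node B ∈ conditioning set.
  P2: blocked at fork node N ∈ conditioning set.
  P3: blocked at fork node N ∈ conditioning set.
  P4: blocked at fork node N ∈ conditioning set.
  P5: blocked at fork node N ∈ conditioning set.
{B, N, R} satisfies the backdoor criterion.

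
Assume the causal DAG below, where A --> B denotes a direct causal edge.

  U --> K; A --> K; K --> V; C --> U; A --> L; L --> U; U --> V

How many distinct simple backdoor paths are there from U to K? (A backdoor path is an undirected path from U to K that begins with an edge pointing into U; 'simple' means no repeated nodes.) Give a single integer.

1

A backdoor path from U to K is any simple undirected path whose first edge points into U (i.e. leaves U via a parent).
Parents of U: {C, L}.
Enumerating:
  P1: U <- L <- A -> K
That exhausts the simple backdoor paths. Count: 1.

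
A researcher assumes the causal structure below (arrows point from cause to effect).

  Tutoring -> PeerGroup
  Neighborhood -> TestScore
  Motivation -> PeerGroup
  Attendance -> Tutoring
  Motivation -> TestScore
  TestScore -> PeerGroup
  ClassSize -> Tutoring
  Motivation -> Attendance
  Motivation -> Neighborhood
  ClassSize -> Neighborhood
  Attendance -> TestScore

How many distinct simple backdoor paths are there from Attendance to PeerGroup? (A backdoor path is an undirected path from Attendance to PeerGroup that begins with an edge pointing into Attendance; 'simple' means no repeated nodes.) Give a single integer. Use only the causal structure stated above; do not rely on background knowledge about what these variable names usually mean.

A backdoor path from Attendance to PeerGroup is any simple undirected path whose first edge points into Attendance (i.e. leaves Attendance via a parent).
Parents of Attendance: {Motivation}.
Enumerating:
  P1: Attendance <- Motivation -> Neighborhood <- ClassSize -> Tutoring -> PeerGroup
  P2: Attendance <- Motivation -> Neighborhood -> TestScore -> PeerGroup
  P3: Attendance <- Motivation -> TestScore <- Neighborhood <- ClassSize -> Tutoring -> PeerGroup
  P4: Attendance <- Motivation -> TestScore -> PeerGroup
  P5: Attendance <- Motivation -> PeerGroup
That exhausts the simple backdoor paths. Count: 5.

5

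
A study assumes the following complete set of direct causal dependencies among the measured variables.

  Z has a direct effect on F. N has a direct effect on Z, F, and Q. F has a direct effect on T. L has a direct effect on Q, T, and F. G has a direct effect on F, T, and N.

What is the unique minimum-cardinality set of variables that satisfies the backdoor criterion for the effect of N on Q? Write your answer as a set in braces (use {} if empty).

{}

Variables eligible for adjustment (non-descendants of N, excluding N and Q): {G, L}.
Backdoor paths from N to Q:
  P1: N <- G -> F <- L -> Q
  P2: N <- G -> F -> T <- L -> Q
  P3: N <- G -> T <- L -> Q
  P4: N <- G -> T <- F <- L -> Q
Each backdoor path contains an unconditioned collider, so every path is already blocked with the empty conditioning set:
  P1: blocked at collider F (neither it nor any descendant is in the conditioning set).
  P2: blocked at collider T (neither it nor any descendant is in the conditioning set).
  P3: blocked at collider T (neither it nor any descendant is in the conditioning set).
  P4: blocked at collider T (neither it nor any descendant is in the conditioning set).
The empty set is therefore the unique smallest valid set.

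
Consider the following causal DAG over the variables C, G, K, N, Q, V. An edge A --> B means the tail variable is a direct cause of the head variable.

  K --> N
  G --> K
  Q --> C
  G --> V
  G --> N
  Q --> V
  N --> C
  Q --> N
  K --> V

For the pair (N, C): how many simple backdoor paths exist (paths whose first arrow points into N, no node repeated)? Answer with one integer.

5

A backdoor path from N to C is any simple undirected path whose first edge points into N (i.e. leaves N via a parent).
Parents of N: {G, K, Q}.
Enumerating:
  P1: N <- G -> K -> V <- Q -> C
  P2: N <- G -> V <- Q -> C
  P3: N <- K <- G -> V <- Q -> C
  P4: N <- K -> V <- Q -> C
  P5: N <- Q -> C
That exhausts the simple backdoor paths. Count: 5.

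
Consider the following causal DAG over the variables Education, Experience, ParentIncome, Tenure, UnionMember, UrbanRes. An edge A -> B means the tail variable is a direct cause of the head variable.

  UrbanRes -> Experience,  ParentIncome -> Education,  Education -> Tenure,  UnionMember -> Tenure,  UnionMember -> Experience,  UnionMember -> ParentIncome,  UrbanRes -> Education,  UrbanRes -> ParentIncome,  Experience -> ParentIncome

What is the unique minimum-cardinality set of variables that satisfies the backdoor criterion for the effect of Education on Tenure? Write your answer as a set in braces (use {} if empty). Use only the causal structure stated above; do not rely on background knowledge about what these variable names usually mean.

{UnionMember}

Variables eligible for adjustment (non-descendants of Education, excluding Education and Tenure): {Experience, ParentIncome, UnionMember, UrbanRes}.
Backdoor paths from Education to Tenure:
  P1: Education <- UrbanRes -> Experience <- UnionMember -> Tenure
  P2: Education <- UrbanRes -> Experience -> ParentIncome <- UnionMember -> Tenure
  P3: Education <- UrbanRes -> ParentIncome <- UnionMember -> Tenure
  P4: Education <- UrbanRes -> ParentIncome <- Experience <- UnionMember -> Tenure
  P5: Education <- ParentIncome <- UnionMember -> Tenure
  P6: Education <- ParentIncome <- UrbanRes -> Experience <- UnionMember -> Tenure
  P7: Education <- ParentIncome <- Experience <- UnionMember -> Tenure
The empty set is not sufficient: P5 (Education <- ParentIncome <- UnionMember -> Tenure) has no collider blocking it and no conditioned non-collider, so it is open.
Try {UnionMember}:
  P1: blocked at collider Experience (neither it nor any descendant is in the conditioning set).
  P2: blocked at collider ParentIncome (neither it nor any descendant is in the conditioning set).
  P3: blocked at collider ParentIncome (neither it nor any descendant is in the conditioning set).
  P4: blocked at collider ParentIncome (neither it nor any descendant is in the conditioning set).
  P5: blocked at fork node UnionMember ∈ conditioning set.
  P6: blocked at collider Experience (neither it nor any descendant is in the conditioning set).
  P7: blocked at fork node UnionMember ∈ conditioning set.
{UnionMember} contains no descendant of Education and blocks every backdoor path.
No other singleton works — e.g. {UrbanRes} leaves P5 open — so {UnionMember} is the unique smallest valid adjustment set.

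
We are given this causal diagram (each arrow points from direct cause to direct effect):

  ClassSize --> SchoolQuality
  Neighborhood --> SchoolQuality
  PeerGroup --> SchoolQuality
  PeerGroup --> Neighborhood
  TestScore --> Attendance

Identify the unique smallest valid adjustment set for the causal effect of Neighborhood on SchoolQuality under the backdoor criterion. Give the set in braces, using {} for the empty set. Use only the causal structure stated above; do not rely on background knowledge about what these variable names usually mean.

{PeerGroup}

Variables eligible for adjustment (non-descendants of Neighborhood, excluding Neighborhood and SchoolQuality): {Attendance, ClassSize, PeerGroup, TestScore}.
Backdoor paths from Neighborhood to SchoolQuality:
  P1: Neighborhood <- PeerGroup -> SchoolQuality
The empty set is not sufficient: P1 (Neighborhood <- PeerGroup -> SchoolQuality) has no collider blocking it and no conditioned non-collider, so it is open.
Try {PeerGroup}:
  P1: blocked at fork node PeerGroup ∈ conditioning set.
{PeerGroup} contains no descendant of Neighborhood and blocks every backdoor path.
No other singleton works — e.g. {ClassSize} leaves P1 open — so {PeerGroup} is the unique smallest valid adjustment set.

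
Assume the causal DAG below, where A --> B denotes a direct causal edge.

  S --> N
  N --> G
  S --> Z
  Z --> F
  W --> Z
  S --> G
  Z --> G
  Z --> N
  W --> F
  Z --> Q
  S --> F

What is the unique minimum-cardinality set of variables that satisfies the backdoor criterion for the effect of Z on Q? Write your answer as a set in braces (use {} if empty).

Variables eligible for adjustment (non-descendants of Z, excluding Z and Q): {S, W}.
Backdoor paths from Z to Q:
  (none)
With no backdoor paths the empty set already satisfies the criterion, and it is trivially minimal.

{}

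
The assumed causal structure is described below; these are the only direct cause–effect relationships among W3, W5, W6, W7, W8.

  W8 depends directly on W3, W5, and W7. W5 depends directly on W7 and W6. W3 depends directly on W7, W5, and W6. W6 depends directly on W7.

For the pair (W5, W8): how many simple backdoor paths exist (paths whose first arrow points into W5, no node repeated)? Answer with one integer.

A backdoor path from W5 to W8 is any simple undirected path whose first edge points into W5 (i.e. leaves W5 via a parent).
Parents of W5: {W6, W7}.
Enumerating:
  P1: W5 <- W7 -> W6 -> W3 -> W8
  P2: W5 <- W7 -> W3 -> W8
  P3: W5 <- W7 -> W8
  P4: W5 <- W6 <- W7 -> W3 -> W8
  P5: W5 <- W6 <- W7 -> W8
  P6: W5 <- W6 -> W3 <- W7 -> W8
  P7: W5 <- W6 -> W3 -> W8
That exhausts the simple backdoor paths. Count: 7.

7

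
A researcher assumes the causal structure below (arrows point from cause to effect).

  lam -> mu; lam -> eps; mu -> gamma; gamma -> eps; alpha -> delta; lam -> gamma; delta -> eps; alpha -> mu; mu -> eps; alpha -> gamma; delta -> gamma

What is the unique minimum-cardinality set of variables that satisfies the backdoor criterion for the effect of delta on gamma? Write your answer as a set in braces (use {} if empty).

Variables eligible for adjustment (non-descendants of delta, excluding delta and gamma): {alpha, lam, mu}.
Backdoor paths from delta to gamma:
  P1: delta <- alpha -> mu <- lam -> gamma
  P2: delta <- alpha -> mu <- lam -> eps <- gamma
  P3: delta <- alpha -> mu -> gamma
  P4: delta <- alpha -> mu -> eps <- lam -> gamma
  P5: delta <- alpha -> mu -> eps <- gamma
  P6: delta <- alpha -> gamma
The empty set is not sufficient: P3 (delta <- alpha -> mu -> gamma) has no collider blocking it and no conditioned non-collider, so it is open.
Try {alpha}:
  P1: blocked at fork node alpha ∈ conditioning set.
  P2: blocked at fork node alpha ∈ conditioning set.
  P3: blocked at fork node alpha ∈ conditioning set.
  P4: blocked at fork node alpha ∈ conditioning set.
  P5: blocked at fork node alpha ∈ conditioning set.
  P6: blocked at fork node alpha ∈ conditioning set.
{alpha} contains no descendant of delta and blocks every backdoor path.
No other singleton works — e.g. {lam} leaves P3 open — so {alpha} is the unique smallest valid adjustment set.

{alpha}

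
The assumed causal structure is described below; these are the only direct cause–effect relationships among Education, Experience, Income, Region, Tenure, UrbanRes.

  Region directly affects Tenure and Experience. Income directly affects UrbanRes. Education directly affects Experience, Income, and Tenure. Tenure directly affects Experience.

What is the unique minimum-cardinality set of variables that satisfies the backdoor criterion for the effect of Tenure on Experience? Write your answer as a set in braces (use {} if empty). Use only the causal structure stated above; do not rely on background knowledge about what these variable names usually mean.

{Education, Region}

Variables eligible for adjustment (non-descendants of Tenure, excluding Tenure and Experience): {Education, Income, Region, UrbanRes}.
Backdoor paths from Tenure to Experience:
  P1: Tenure <- Region -> Experience
  P2: Tenure <- Education -> Experience
The empty set is not sufficient: P1 (Tenure <- Region -> Experience) has no collider blocking it and no conditioned non-collider, so it is open.
Try {Education, Region}:
  P1: blocked at fork node Region ∈ conditioning set.
  P2: blocked at fork node Education ∈ conditioning set.
{Education, Region} contains no descendant of Tenure and blocks every backdoor path.
Every element of {Education, Region} is needed (dropping Education leaves P2 open; dropping Region leaves P1 open), so no proper subset is valid.
Among all size-2 subsets of the eligible variables, only {Education, Region} blocks every backdoor path, so it is the unique smallest valid adjustment set.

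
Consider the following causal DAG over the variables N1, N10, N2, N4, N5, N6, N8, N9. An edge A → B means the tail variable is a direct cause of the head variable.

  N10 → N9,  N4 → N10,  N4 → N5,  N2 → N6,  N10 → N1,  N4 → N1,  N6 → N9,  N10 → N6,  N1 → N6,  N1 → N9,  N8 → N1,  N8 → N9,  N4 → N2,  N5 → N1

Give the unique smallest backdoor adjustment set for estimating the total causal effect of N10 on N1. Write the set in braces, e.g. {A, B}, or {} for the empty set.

{N4}

Variables eligible for adjustment (non-descendants of N10, excluding N10 and N1): {N2, N4, N5, N8}.
Backdoor paths from N10 to N1:
  P1: N10 <- N4 -> N2 -> N6 <- N1
  P2: N10 <- N4 -> N2 -> N6 -> N9 <- N8 -> N1
  P3: N10 <- N4 -> N2 -> N6 -> N9 <- N1
  P4: N10 <- N4 -> N5 -> N1
  P5: N10 <- N4 -> N1
The empty set is not sufficient: P4 (N10 <- N4 -> N5 -> N1) has no collider blocking it and no conditioned non-collider, so it is open.
Try {N4}:
  P1: blocked at fork node N4 ∈ conditioning set.
  P2: blocked at fork node N4 ∈ conditioning set.
  P3: blocked at fork node N4 ∈ conditioning set.
  P4: blocked at fork node N4 ∈ conditioning set.
  P5: blocked at fork node N4 ∈ conditioning set.
{N4} contains no descendant of N10 and blocks every backdoor path.
No other singleton works — e.g. {N2} leaves P4 open — so {N4} is the unique smallest valid adjustment set.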